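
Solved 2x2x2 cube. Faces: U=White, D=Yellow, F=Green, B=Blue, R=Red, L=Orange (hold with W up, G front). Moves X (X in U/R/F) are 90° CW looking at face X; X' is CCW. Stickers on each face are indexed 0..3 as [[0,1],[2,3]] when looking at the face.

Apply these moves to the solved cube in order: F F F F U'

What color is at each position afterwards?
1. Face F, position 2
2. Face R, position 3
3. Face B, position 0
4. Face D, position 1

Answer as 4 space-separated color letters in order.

After move 1 (F): F=GGGG U=WWOO R=WRWR D=RRYY L=OYOY
After move 2 (F): F=GGGG U=WWYY R=OROR D=WWYY L=OROR
After move 3 (F): F=GGGG U=WWRR R=YRYR D=OOYY L=OWOW
After move 4 (F): F=GGGG U=WWWW R=RRRR D=YYYY L=OOOO
After move 5 (U'): U=WWWW F=OOGG R=GGRR B=RRBB L=BBOO
Query 1: F[2] = G
Query 2: R[3] = R
Query 3: B[0] = R
Query 4: D[1] = Y

Answer: G R R Y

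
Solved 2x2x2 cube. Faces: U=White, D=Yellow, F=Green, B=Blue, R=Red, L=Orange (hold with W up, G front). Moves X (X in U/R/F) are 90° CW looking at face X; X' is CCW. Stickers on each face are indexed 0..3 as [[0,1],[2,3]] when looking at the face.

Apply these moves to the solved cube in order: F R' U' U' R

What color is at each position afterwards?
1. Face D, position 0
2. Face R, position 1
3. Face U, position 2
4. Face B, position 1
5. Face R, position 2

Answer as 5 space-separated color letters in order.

Answer: R O B W W

Derivation:
After move 1 (F): F=GGGG U=WWOO R=WRWR D=RRYY L=OYOY
After move 2 (R'): R=RRWW U=WBOB F=GWGO D=RGYG B=YBRB
After move 3 (U'): U=BBWO F=OYGO R=GWWW B=RRRB L=YBOY
After move 4 (U'): U=BOBW F=YBGO R=OYWW B=GWRB L=RROY
After move 5 (R): R=WOWY U=BBBO F=YGGG D=RRYG B=WWOB
Query 1: D[0] = R
Query 2: R[1] = O
Query 3: U[2] = B
Query 4: B[1] = W
Query 5: R[2] = W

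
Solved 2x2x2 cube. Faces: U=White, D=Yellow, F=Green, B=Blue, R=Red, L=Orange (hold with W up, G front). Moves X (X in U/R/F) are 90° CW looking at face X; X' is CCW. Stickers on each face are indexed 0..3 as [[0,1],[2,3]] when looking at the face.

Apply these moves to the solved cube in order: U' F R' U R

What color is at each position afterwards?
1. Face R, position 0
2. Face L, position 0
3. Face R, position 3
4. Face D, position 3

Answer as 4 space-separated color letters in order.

Answer: W G R B

Derivation:
After move 1 (U'): U=WWWW F=OOGG R=GGRR B=RRBB L=BBOO
After move 2 (F): F=GOGO U=WWOB R=WGWR D=RGYY L=BYOY
After move 3 (R'): R=GRWW U=WBOR F=GWGB D=ROYO B=YRGB
After move 4 (U): U=OWRB F=GRGB R=YRWW B=BYGB L=GWOY
After move 5 (R): R=WYWR U=ORRB F=GOGO D=RGYB B=BYWB
Query 1: R[0] = W
Query 2: L[0] = G
Query 3: R[3] = R
Query 4: D[3] = B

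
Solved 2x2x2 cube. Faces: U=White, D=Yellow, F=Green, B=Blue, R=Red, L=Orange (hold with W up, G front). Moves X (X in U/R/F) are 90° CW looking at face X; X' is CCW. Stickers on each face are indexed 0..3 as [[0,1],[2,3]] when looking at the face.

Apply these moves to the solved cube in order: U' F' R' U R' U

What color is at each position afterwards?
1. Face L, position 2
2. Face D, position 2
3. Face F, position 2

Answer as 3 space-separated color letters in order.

After move 1 (U'): U=WWWW F=OOGG R=GGRR B=RRBB L=BBOO
After move 2 (F'): F=OGOG U=WWGR R=YGYR D=BOYY L=BWOW
After move 3 (R'): R=GRYY U=WBGR F=OWOR D=BGYG B=YROB
After move 4 (U): U=GWRB F=GROR R=YRYY B=BWOB L=OWOW
After move 5 (R'): R=RYYY U=GORB F=GWOB D=BRYR B=GWGB
After move 6 (U): U=RGBO F=RYOB R=GWYY B=OWGB L=GWOW
Query 1: L[2] = O
Query 2: D[2] = Y
Query 3: F[2] = O

Answer: O Y O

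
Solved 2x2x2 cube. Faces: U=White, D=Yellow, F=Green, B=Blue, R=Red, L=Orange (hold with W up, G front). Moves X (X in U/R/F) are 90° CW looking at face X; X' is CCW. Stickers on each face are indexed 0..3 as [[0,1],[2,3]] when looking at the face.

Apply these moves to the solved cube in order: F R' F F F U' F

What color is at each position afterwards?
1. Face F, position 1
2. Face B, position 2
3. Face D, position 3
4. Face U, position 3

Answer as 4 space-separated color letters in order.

Answer: O R G B

Derivation:
After move 1 (F): F=GGGG U=WWOO R=WRWR D=RRYY L=OYOY
After move 2 (R'): R=RRWW U=WBOB F=GWGO D=RGYG B=YBRB
After move 3 (F): F=GGOW U=WBYY R=ORBW D=WRYG L=OROG
After move 4 (F): F=OGWG U=WBGR R=YRYW D=BOYG L=OWOR
After move 5 (F): F=WOGG U=WBRW R=GRRW D=YYYG L=OBOO
After move 6 (U'): U=BWWR F=OBGG R=WORW B=GRRB L=YBOO
After move 7 (F): F=GOGB U=BWOB R=WORW D=RWYG L=YYOY
Query 1: F[1] = O
Query 2: B[2] = R
Query 3: D[3] = G
Query 4: U[3] = B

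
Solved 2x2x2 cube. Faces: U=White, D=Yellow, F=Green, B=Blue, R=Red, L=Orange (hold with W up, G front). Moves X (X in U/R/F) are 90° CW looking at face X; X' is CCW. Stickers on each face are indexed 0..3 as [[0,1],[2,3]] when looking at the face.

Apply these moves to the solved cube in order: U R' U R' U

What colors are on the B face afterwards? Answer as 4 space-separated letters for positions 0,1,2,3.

After move 1 (U): U=WWWW F=RRGG R=BBRR B=OOBB L=GGOO
After move 2 (R'): R=BRBR U=WBWO F=RWGW D=YRYG B=YOYB
After move 3 (U): U=WWOB F=BRGW R=YOBR B=GGYB L=RWOO
After move 4 (R'): R=ORYB U=WYOG F=BWGB D=YRYW B=GGRB
After move 5 (U): U=OWGY F=ORGB R=GGYB B=RWRB L=BWOO
Query: B face = RWRB

Answer: R W R B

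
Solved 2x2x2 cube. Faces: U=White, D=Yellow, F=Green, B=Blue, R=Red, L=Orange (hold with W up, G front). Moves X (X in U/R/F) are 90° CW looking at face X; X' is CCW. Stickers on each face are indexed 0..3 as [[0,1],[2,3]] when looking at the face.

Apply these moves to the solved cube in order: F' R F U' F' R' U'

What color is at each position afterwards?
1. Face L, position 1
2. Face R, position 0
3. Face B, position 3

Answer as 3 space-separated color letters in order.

After move 1 (F'): F=GGGG U=WWRR R=YRYR D=OOYY L=OWOW
After move 2 (R): R=YYRR U=WGRG F=GOGY D=OBYB B=RBWB
After move 3 (F): F=GGYO U=WGWW R=RYGR D=RYYB L=OOOB
After move 4 (U'): U=GWWW F=OOYO R=GGGR B=RYWB L=RBOB
After move 5 (F'): F=OOOY U=GWGG R=YGRR D=BBYB L=RWOW
After move 6 (R'): R=GRYR U=GWGR F=OWOG D=BOYY B=BYBB
After move 7 (U'): U=WRGG F=RWOG R=OWYR B=GRBB L=BYOW
Query 1: L[1] = Y
Query 2: R[0] = O
Query 3: B[3] = B

Answer: Y O B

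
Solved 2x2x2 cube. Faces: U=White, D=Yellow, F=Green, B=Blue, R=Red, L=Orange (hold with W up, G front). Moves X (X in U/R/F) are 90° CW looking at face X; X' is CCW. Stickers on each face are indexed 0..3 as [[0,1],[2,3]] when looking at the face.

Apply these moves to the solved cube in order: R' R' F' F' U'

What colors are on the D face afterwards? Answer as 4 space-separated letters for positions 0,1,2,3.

After move 1 (R'): R=RRRR U=WBWB F=GWGW D=YGYG B=YBYB
After move 2 (R'): R=RRRR U=WYWY F=GBGB D=YWYW B=GBGB
After move 3 (F'): F=BBGG U=WYRR R=WRYR D=OOYW L=OYOW
After move 4 (F'): F=BGBG U=WYWY R=OROR D=YWYW L=OROR
After move 5 (U'): U=YYWW F=ORBG R=BGOR B=ORGB L=GBOR
Query: D face = YWYW

Answer: Y W Y W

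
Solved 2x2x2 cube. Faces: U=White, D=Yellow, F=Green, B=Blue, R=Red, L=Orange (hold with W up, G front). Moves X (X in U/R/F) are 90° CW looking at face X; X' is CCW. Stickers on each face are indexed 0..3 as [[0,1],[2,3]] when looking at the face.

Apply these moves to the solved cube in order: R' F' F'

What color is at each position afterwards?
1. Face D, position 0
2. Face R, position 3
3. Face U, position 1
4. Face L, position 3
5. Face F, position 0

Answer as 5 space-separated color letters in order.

Answer: B R B R W

Derivation:
After move 1 (R'): R=RRRR U=WBWB F=GWGW D=YGYG B=YBYB
After move 2 (F'): F=WWGG U=WBRR R=GRYR D=OOYG L=OBOW
After move 3 (F'): F=WGWG U=WBGY R=OROR D=BWYG L=OROR
Query 1: D[0] = B
Query 2: R[3] = R
Query 3: U[1] = B
Query 4: L[3] = R
Query 5: F[0] = W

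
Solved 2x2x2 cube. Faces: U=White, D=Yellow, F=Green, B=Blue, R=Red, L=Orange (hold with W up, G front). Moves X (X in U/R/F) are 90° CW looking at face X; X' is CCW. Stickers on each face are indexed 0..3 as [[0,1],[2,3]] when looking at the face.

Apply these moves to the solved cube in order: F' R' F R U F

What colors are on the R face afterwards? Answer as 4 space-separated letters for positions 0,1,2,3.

Answer: W B G R

Derivation:
After move 1 (F'): F=GGGG U=WWRR R=YRYR D=OOYY L=OWOW
After move 2 (R'): R=RRYY U=WBRB F=GWGR D=OGYG B=YBOB
After move 3 (F): F=GGRW U=WBWW R=RRBY D=YRYG L=OOOG
After move 4 (R): R=BRYR U=WGWW F=GRRG D=YOYY B=WBBB
After move 5 (U): U=WWWG F=BRRG R=WBYR B=OOBB L=GROG
After move 6 (F): F=RBGR U=WWGR R=WBGR D=YWYY L=GYOO
Query: R face = WBGR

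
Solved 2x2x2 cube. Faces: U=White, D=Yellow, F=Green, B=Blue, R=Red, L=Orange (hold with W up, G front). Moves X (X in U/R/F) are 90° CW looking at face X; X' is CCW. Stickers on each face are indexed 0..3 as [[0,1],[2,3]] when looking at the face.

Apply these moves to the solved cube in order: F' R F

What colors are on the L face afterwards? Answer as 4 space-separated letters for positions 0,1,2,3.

After move 1 (F'): F=GGGG U=WWRR R=YRYR D=OOYY L=OWOW
After move 2 (R): R=YYRR U=WGRG F=GOGY D=OBYB B=RBWB
After move 3 (F): F=GGYO U=WGWW R=RYGR D=RYYB L=OOOB
Query: L face = OOOB

Answer: O O O B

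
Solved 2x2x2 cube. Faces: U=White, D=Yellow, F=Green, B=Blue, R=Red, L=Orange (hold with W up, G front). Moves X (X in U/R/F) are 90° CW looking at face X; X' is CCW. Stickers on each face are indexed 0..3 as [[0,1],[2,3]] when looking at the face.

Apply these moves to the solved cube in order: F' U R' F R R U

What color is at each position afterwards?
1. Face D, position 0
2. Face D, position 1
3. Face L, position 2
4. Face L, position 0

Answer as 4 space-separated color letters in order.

Answer: B B O G

Derivation:
After move 1 (F'): F=GGGG U=WWRR R=YRYR D=OOYY L=OWOW
After move 2 (U): U=RWRW F=YRGG R=BBYR B=OWBB L=GGOW
After move 3 (R'): R=BRBY U=RBRO F=YWGW D=ORYG B=YWOB
After move 4 (F): F=GYWW U=RBWG R=RROY D=BBYG L=GOOR
After move 5 (R): R=ORYR U=RYWW F=GBWG D=BOYY B=GWBB
After move 6 (R): R=YORR U=RBWG F=GOWY D=BBYG B=WWYB
After move 7 (U): U=WRGB F=YOWY R=WWRR B=GOYB L=GOOR
Query 1: D[0] = B
Query 2: D[1] = B
Query 3: L[2] = O
Query 4: L[0] = G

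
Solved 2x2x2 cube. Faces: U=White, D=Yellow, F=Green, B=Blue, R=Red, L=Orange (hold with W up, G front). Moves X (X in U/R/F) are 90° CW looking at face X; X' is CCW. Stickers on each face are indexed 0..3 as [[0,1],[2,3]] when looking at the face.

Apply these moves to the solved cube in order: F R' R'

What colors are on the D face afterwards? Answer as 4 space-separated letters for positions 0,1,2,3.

After move 1 (F): F=GGGG U=WWOO R=WRWR D=RRYY L=OYOY
After move 2 (R'): R=RRWW U=WBOB F=GWGO D=RGYG B=YBRB
After move 3 (R'): R=RWRW U=WROY F=GBGB D=RWYO B=GBGB
Query: D face = RWYO

Answer: R W Y O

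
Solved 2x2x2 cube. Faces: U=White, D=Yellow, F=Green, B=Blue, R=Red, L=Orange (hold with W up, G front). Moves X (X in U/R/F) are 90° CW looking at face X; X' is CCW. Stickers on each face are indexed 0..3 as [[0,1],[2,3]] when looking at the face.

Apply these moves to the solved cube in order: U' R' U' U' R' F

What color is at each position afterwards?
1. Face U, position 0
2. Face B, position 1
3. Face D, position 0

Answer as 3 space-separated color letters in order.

After move 1 (U'): U=WWWW F=OOGG R=GGRR B=RRBB L=BBOO
After move 2 (R'): R=GRGR U=WBWR F=OWGW D=YOYG B=YRYB
After move 3 (U'): U=BRWW F=BBGW R=OWGR B=GRYB L=YROO
After move 4 (U'): U=RWBW F=YRGW R=BBGR B=OWYB L=GROO
After move 5 (R'): R=BRBG U=RYBO F=YWGW D=YRYW B=GWOB
After move 6 (F): F=GYWW U=RYOR R=BROG D=BBYW L=GYOR
Query 1: U[0] = R
Query 2: B[1] = W
Query 3: D[0] = B

Answer: R W B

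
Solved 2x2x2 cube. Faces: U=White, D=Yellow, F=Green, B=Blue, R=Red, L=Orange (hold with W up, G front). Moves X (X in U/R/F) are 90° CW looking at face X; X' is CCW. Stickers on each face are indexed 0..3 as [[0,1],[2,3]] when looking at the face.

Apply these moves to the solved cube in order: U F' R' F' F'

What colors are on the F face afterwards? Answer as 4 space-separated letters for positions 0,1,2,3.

Answer: R R W R

Derivation:
After move 1 (U): U=WWWW F=RRGG R=BBRR B=OOBB L=GGOO
After move 2 (F'): F=RGRG U=WWBR R=YBYR D=GOYY L=GWOW
After move 3 (R'): R=BRYY U=WBBO F=RWRR D=GGYG B=YOOB
After move 4 (F'): F=WRRR U=WBBY R=GRGY D=WWYG L=GOOB
After move 5 (F'): F=RRWR U=WBGG R=WRWY D=OBYG L=GYOB
Query: F face = RRWR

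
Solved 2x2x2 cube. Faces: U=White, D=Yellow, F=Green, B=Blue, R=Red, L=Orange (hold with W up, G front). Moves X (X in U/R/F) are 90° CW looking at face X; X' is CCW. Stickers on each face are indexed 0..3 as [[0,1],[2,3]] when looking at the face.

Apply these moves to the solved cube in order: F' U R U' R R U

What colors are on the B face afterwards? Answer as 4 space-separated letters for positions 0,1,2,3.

After move 1 (F'): F=GGGG U=WWRR R=YRYR D=OOYY L=OWOW
After move 2 (U): U=RWRW F=YRGG R=BBYR B=OWBB L=GGOW
After move 3 (R): R=YBRB U=RRRG F=YOGY D=OBYO B=WWWB
After move 4 (U'): U=RGRR F=GGGY R=YORB B=YBWB L=WWOW
After move 5 (R): R=RYBO U=RGRY F=GBGO D=OWYY B=RBGB
After move 6 (R): R=BROY U=RBRO F=GWGY D=OGYR B=YBGB
After move 7 (U): U=RROB F=BRGY R=YBOY B=WWGB L=GWOW
Query: B face = WWGB

Answer: W W G B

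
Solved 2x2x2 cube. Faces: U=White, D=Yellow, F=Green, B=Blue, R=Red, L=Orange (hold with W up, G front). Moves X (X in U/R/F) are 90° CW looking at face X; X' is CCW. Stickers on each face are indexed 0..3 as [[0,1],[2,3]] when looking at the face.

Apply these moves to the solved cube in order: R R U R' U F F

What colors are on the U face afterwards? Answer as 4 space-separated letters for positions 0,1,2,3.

Answer: Y W R Y

Derivation:
After move 1 (R): R=RRRR U=WGWG F=GYGY D=YBYB B=WBWB
After move 2 (R): R=RRRR U=WYWY F=GBGB D=YWYW B=GBGB
After move 3 (U): U=WWYY F=RRGB R=GBRR B=OOGB L=GBOO
After move 4 (R'): R=BRGR U=WGYO F=RWGY D=YRYB B=WOWB
After move 5 (U): U=YWOG F=BRGY R=WOGR B=GBWB L=RWOO
After move 6 (F): F=GBYR U=YWOW R=OOGR D=GWYB L=RYOR
After move 7 (F): F=YGRB U=YWRY R=OOWR D=GOYB L=RGOW
Query: U face = YWRY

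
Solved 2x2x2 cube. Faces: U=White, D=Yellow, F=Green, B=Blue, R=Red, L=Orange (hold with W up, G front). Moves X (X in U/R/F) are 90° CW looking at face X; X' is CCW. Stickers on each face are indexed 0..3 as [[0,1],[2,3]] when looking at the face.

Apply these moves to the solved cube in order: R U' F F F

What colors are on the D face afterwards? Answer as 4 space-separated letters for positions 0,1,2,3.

After move 1 (R): R=RRRR U=WGWG F=GYGY D=YBYB B=WBWB
After move 2 (U'): U=GGWW F=OOGY R=GYRR B=RRWB L=WBOO
After move 3 (F): F=GOYO U=GGOB R=WYWR D=RGYB L=WYOB
After move 4 (F): F=YGOO U=GGBY R=OYBR D=WWYB L=WROG
After move 5 (F): F=OYOG U=GGGR R=BYYR D=BOYB L=WWOW
Query: D face = BOYB

Answer: B O Y B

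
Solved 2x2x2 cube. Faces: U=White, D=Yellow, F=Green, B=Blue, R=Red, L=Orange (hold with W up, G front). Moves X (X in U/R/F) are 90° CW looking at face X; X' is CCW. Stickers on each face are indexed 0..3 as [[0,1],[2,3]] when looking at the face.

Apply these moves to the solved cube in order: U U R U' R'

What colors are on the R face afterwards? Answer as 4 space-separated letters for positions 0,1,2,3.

After move 1 (U): U=WWWW F=RRGG R=BBRR B=OOBB L=GGOO
After move 2 (U): U=WWWW F=BBGG R=OORR B=GGBB L=RROO
After move 3 (R): R=RORO U=WBWG F=BYGY D=YBYG B=WGWB
After move 4 (U'): U=BGWW F=RRGY R=BYRO B=ROWB L=WGOO
After move 5 (R'): R=YOBR U=BWWR F=RGGW D=YRYY B=GOBB
Query: R face = YOBR

Answer: Y O B R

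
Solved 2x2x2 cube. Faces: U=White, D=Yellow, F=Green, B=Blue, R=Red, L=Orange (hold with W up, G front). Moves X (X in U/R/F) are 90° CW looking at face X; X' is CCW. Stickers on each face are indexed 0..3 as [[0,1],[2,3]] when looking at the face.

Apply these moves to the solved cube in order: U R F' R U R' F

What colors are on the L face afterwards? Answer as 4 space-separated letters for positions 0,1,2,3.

After move 1 (U): U=WWWW F=RRGG R=BBRR B=OOBB L=GGOO
After move 2 (R): R=RBRB U=WRWG F=RYGY D=YBYO B=WOWB
After move 3 (F'): F=YYRG U=WRRR R=BBYB D=GOYO L=GGOW
After move 4 (R): R=YBBB U=WYRG F=YORO D=GWYW B=RORB
After move 5 (U): U=RWGY F=YBRO R=ROBB B=GGRB L=YOOW
After move 6 (R'): R=OBRB U=RRGG F=YWRY D=GBYO B=WGWB
After move 7 (F): F=RYYW U=RRWO R=GBGB D=ROYO L=YGOB
Query: L face = YGOB

Answer: Y G O B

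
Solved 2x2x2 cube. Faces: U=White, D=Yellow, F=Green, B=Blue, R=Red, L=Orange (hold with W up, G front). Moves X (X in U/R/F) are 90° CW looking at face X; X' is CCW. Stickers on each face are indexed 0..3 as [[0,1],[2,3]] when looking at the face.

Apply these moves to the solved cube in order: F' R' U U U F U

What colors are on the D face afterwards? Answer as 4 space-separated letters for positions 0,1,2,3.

After move 1 (F'): F=GGGG U=WWRR R=YRYR D=OOYY L=OWOW
After move 2 (R'): R=RRYY U=WBRB F=GWGR D=OGYG B=YBOB
After move 3 (U): U=RWBB F=RRGR R=YBYY B=OWOB L=GWOW
After move 4 (U): U=BRBW F=YBGR R=OWYY B=GWOB L=RROW
After move 5 (U): U=BBWR F=OWGR R=GWYY B=RROB L=YBOW
After move 6 (F): F=GORW U=BBWB R=WWRY D=YGYG L=YOOG
After move 7 (U): U=WBBB F=WWRW R=RRRY B=YOOB L=GOOG
Query: D face = YGYG

Answer: Y G Y G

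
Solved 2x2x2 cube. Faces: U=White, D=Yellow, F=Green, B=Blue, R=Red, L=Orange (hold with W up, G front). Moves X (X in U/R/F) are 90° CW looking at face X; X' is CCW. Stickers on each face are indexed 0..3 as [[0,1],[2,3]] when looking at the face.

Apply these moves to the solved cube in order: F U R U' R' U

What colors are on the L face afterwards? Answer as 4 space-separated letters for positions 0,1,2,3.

After move 1 (F): F=GGGG U=WWOO R=WRWR D=RRYY L=OYOY
After move 2 (U): U=OWOW F=WRGG R=BBWR B=OYBB L=GGOY
After move 3 (R): R=WBRB U=OROG F=WRGY D=RBYO B=WYWB
After move 4 (U'): U=RGOO F=GGGY R=WRRB B=WBWB L=WYOY
After move 5 (R'): R=RBWR U=RWOW F=GGGO D=RGYY B=OBBB
After move 6 (U): U=ORWW F=RBGO R=OBWR B=WYBB L=GGOY
Query: L face = GGOY

Answer: G G O Y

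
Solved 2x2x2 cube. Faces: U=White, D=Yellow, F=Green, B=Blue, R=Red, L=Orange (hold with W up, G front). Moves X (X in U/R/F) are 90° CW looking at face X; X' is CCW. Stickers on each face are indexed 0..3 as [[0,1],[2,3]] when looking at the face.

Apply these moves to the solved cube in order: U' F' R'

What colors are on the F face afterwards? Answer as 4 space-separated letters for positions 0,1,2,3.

Answer: O W O R

Derivation:
After move 1 (U'): U=WWWW F=OOGG R=GGRR B=RRBB L=BBOO
After move 2 (F'): F=OGOG U=WWGR R=YGYR D=BOYY L=BWOW
After move 3 (R'): R=GRYY U=WBGR F=OWOR D=BGYG B=YROB
Query: F face = OWOR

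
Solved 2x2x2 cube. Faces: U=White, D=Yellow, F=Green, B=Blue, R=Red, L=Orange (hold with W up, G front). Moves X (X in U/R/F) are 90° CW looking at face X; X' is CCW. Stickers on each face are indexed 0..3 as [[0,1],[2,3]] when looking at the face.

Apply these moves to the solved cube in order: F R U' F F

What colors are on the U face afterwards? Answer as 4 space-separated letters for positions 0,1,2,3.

After move 1 (F): F=GGGG U=WWOO R=WRWR D=RRYY L=OYOY
After move 2 (R): R=WWRR U=WGOG F=GRGY D=RBYB B=OBWB
After move 3 (U'): U=GGWO F=OYGY R=GRRR B=WWWB L=OBOY
After move 4 (F): F=GOYY U=GGYB R=WROR D=RGYB L=OROB
After move 5 (F): F=YGYO U=GGBR R=YRBR D=OWYB L=OROG
Query: U face = GGBR

Answer: G G B R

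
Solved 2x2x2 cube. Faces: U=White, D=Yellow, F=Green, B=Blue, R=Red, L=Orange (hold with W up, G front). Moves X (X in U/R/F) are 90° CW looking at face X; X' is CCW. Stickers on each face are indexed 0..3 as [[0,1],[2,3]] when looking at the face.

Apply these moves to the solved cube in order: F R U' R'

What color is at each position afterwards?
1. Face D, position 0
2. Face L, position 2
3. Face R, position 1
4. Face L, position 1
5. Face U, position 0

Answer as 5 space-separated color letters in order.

After move 1 (F): F=GGGG U=WWOO R=WRWR D=RRYY L=OYOY
After move 2 (R): R=WWRR U=WGOG F=GRGY D=RBYB B=OBWB
After move 3 (U'): U=GGWO F=OYGY R=GRRR B=WWWB L=OBOY
After move 4 (R'): R=RRGR U=GWWW F=OGGO D=RYYY B=BWBB
Query 1: D[0] = R
Query 2: L[2] = O
Query 3: R[1] = R
Query 4: L[1] = B
Query 5: U[0] = G

Answer: R O R B G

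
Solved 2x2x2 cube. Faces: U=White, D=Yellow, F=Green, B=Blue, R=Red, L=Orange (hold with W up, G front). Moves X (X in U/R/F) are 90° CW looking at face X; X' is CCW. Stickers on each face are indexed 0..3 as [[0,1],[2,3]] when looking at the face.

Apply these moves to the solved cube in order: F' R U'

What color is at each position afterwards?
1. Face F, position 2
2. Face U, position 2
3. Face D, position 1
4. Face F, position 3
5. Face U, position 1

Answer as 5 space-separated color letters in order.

After move 1 (F'): F=GGGG U=WWRR R=YRYR D=OOYY L=OWOW
After move 2 (R): R=YYRR U=WGRG F=GOGY D=OBYB B=RBWB
After move 3 (U'): U=GGWR F=OWGY R=GORR B=YYWB L=RBOW
Query 1: F[2] = G
Query 2: U[2] = W
Query 3: D[1] = B
Query 4: F[3] = Y
Query 5: U[1] = G

Answer: G W B Y G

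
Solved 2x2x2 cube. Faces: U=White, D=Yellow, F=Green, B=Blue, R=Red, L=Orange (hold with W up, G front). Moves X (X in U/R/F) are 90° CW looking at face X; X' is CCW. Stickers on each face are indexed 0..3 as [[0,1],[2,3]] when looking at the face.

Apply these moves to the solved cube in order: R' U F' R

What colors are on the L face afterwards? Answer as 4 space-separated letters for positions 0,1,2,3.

After move 1 (R'): R=RRRR U=WBWB F=GWGW D=YGYG B=YBYB
After move 2 (U): U=WWBB F=RRGW R=YBRR B=OOYB L=GWOO
After move 3 (F'): F=RWRG U=WWYR R=GBYR D=WOYG L=GBOB
After move 4 (R): R=YGRB U=WWYG F=RORG D=WYYO B=ROWB
Query: L face = GBOB

Answer: G B O B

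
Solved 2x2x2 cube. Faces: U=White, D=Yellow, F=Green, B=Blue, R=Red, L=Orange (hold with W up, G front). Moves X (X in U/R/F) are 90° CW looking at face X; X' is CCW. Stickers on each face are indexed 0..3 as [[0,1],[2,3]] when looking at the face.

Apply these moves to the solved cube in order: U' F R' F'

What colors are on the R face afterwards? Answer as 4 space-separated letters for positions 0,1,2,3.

After move 1 (U'): U=WWWW F=OOGG R=GGRR B=RRBB L=BBOO
After move 2 (F): F=GOGO U=WWOB R=WGWR D=RGYY L=BYOY
After move 3 (R'): R=GRWW U=WBOR F=GWGB D=ROYO B=YRGB
After move 4 (F'): F=WBGG U=WBGW R=ORRW D=YYYO L=BROO
Query: R face = ORRW

Answer: O R R W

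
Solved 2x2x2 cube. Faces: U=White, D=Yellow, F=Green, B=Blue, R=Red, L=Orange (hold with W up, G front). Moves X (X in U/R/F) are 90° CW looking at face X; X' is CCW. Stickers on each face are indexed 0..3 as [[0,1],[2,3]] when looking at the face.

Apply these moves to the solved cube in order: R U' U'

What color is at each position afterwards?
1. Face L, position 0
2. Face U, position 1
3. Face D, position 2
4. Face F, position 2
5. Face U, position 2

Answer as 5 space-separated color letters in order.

After move 1 (R): R=RRRR U=WGWG F=GYGY D=YBYB B=WBWB
After move 2 (U'): U=GGWW F=OOGY R=GYRR B=RRWB L=WBOO
After move 3 (U'): U=GWGW F=WBGY R=OORR B=GYWB L=RROO
Query 1: L[0] = R
Query 2: U[1] = W
Query 3: D[2] = Y
Query 4: F[2] = G
Query 5: U[2] = G

Answer: R W Y G G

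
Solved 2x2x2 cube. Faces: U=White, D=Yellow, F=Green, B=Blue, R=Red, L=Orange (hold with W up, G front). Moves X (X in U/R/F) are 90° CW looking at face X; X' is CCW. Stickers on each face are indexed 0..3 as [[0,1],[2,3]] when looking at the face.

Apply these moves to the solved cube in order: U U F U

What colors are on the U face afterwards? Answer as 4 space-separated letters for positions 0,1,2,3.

Answer: O W R W

Derivation:
After move 1 (U): U=WWWW F=RRGG R=BBRR B=OOBB L=GGOO
After move 2 (U): U=WWWW F=BBGG R=OORR B=GGBB L=RROO
After move 3 (F): F=GBGB U=WWOR R=WOWR D=ROYY L=RYOY
After move 4 (U): U=OWRW F=WOGB R=GGWR B=RYBB L=GBOY
Query: U face = OWRW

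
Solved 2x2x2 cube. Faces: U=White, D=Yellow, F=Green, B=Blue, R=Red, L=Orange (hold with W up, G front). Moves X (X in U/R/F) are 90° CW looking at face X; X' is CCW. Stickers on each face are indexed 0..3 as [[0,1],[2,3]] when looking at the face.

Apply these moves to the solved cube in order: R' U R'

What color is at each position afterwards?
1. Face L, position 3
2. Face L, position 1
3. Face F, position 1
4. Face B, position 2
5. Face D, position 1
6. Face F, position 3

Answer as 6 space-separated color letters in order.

Answer: O W W G R B

Derivation:
After move 1 (R'): R=RRRR U=WBWB F=GWGW D=YGYG B=YBYB
After move 2 (U): U=WWBB F=RRGW R=YBRR B=OOYB L=GWOO
After move 3 (R'): R=BRYR U=WYBO F=RWGB D=YRYW B=GOGB
Query 1: L[3] = O
Query 2: L[1] = W
Query 3: F[1] = W
Query 4: B[2] = G
Query 5: D[1] = R
Query 6: F[3] = B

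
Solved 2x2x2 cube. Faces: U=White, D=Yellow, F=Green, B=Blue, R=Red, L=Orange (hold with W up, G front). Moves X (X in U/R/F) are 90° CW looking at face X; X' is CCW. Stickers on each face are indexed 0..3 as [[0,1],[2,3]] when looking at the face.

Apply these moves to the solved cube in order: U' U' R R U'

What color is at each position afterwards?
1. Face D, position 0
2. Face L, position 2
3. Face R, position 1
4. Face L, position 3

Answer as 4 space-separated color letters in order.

Answer: Y O B O

Derivation:
After move 1 (U'): U=WWWW F=OOGG R=GGRR B=RRBB L=BBOO
After move 2 (U'): U=WWWW F=BBGG R=OORR B=GGBB L=RROO
After move 3 (R): R=RORO U=WBWG F=BYGY D=YBYG B=WGWB
After move 4 (R): R=RROO U=WYWY F=BBGG D=YWYW B=GGBB
After move 5 (U'): U=YYWW F=RRGG R=BBOO B=RRBB L=GGOO
Query 1: D[0] = Y
Query 2: L[2] = O
Query 3: R[1] = B
Query 4: L[3] = O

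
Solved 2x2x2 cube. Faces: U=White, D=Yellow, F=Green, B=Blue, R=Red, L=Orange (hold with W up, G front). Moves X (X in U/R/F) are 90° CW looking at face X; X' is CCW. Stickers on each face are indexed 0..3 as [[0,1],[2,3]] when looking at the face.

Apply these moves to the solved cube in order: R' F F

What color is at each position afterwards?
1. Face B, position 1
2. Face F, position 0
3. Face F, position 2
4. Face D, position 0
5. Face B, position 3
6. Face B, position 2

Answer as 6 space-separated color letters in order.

After move 1 (R'): R=RRRR U=WBWB F=GWGW D=YGYG B=YBYB
After move 2 (F): F=GGWW U=WBOO R=WRBR D=RRYG L=OYOG
After move 3 (F): F=WGWG U=WBGY R=OROR D=BWYG L=OROR
Query 1: B[1] = B
Query 2: F[0] = W
Query 3: F[2] = W
Query 4: D[0] = B
Query 5: B[3] = B
Query 6: B[2] = Y

Answer: B W W B B Y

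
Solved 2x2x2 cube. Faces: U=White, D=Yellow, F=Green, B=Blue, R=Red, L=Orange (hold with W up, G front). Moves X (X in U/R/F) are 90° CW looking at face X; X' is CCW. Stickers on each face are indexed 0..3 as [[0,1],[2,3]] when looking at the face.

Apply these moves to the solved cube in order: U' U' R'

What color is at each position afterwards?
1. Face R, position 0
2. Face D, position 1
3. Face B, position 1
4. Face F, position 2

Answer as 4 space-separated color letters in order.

Answer: O B G G

Derivation:
After move 1 (U'): U=WWWW F=OOGG R=GGRR B=RRBB L=BBOO
After move 2 (U'): U=WWWW F=BBGG R=OORR B=GGBB L=RROO
After move 3 (R'): R=OROR U=WBWG F=BWGW D=YBYG B=YGYB
Query 1: R[0] = O
Query 2: D[1] = B
Query 3: B[1] = G
Query 4: F[2] = G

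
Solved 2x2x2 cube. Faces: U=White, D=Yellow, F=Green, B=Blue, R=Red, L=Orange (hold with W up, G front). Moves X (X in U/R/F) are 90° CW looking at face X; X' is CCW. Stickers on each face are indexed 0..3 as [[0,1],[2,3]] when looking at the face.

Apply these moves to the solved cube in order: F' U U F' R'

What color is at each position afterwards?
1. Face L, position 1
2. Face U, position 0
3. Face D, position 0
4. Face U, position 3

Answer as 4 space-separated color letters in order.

Answer: W R R G

Derivation:
After move 1 (F'): F=GGGG U=WWRR R=YRYR D=OOYY L=OWOW
After move 2 (U): U=RWRW F=YRGG R=BBYR B=OWBB L=GGOW
After move 3 (U): U=RRWW F=BBGG R=OWYR B=GGBB L=YROW
After move 4 (F'): F=BGBG U=RROY R=OWOR D=RWYY L=YWOW
After move 5 (R'): R=WROO U=RBOG F=BRBY D=RGYG B=YGWB
Query 1: L[1] = W
Query 2: U[0] = R
Query 3: D[0] = R
Query 4: U[3] = G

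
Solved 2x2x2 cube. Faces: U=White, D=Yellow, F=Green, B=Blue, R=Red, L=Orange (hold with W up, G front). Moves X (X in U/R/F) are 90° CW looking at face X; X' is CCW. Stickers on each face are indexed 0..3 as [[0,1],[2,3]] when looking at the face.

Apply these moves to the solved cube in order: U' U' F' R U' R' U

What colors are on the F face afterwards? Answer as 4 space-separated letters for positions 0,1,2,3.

After move 1 (U'): U=WWWW F=OOGG R=GGRR B=RRBB L=BBOO
After move 2 (U'): U=WWWW F=BBGG R=OORR B=GGBB L=RROO
After move 3 (F'): F=BGBG U=WWOR R=YOYR D=ROYY L=RWOW
After move 4 (R): R=YYRO U=WGOG F=BOBY D=RBYG B=RGWB
After move 5 (U'): U=GGWO F=RWBY R=BORO B=YYWB L=RGOW
After move 6 (R'): R=OOBR U=GWWY F=RGBO D=RWYY B=GYBB
After move 7 (U): U=WGYW F=OOBO R=GYBR B=RGBB L=RGOW
Query: F face = OOBO

Answer: O O B O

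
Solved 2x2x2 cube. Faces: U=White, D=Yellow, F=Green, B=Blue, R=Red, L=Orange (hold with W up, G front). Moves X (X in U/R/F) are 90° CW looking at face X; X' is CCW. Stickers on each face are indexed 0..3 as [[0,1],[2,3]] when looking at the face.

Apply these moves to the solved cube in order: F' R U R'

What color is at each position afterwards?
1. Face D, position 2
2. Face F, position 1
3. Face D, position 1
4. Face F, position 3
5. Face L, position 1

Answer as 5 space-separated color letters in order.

Answer: Y W Y G O

Derivation:
After move 1 (F'): F=GGGG U=WWRR R=YRYR D=OOYY L=OWOW
After move 2 (R): R=YYRR U=WGRG F=GOGY D=OBYB B=RBWB
After move 3 (U): U=RWGG F=YYGY R=RBRR B=OWWB L=GOOW
After move 4 (R'): R=BRRR U=RWGO F=YWGG D=OYYY B=BWBB
Query 1: D[2] = Y
Query 2: F[1] = W
Query 3: D[1] = Y
Query 4: F[3] = G
Query 5: L[1] = O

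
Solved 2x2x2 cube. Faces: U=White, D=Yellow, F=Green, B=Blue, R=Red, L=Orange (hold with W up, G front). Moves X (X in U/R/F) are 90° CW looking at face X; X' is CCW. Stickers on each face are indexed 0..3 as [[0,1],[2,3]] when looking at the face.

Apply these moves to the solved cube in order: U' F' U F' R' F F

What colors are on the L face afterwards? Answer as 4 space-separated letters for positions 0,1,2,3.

Answer: O O O R

Derivation:
After move 1 (U'): U=WWWW F=OOGG R=GGRR B=RRBB L=BBOO
After move 2 (F'): F=OGOG U=WWGR R=YGYR D=BOYY L=BWOW
After move 3 (U): U=GWRW F=YGOG R=RRYR B=BWBB L=OGOW
After move 4 (F'): F=GGYO U=GWRY R=ORBR D=GWYY L=OWOR
After move 5 (R'): R=RROB U=GBRB F=GWYY D=GGYO B=YWWB
After move 6 (F): F=YGYW U=GBRW R=RRBB D=ORYO L=OGOG
After move 7 (F): F=YYWG U=GBGG R=RRWB D=BRYO L=OOOR
Query: L face = OOOR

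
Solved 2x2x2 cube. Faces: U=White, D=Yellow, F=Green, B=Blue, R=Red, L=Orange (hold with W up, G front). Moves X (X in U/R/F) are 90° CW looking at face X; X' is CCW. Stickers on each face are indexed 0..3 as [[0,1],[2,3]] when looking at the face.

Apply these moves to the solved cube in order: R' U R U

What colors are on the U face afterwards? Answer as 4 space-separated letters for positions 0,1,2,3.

Answer: B W W R

Derivation:
After move 1 (R'): R=RRRR U=WBWB F=GWGW D=YGYG B=YBYB
After move 2 (U): U=WWBB F=RRGW R=YBRR B=OOYB L=GWOO
After move 3 (R): R=RYRB U=WRBW F=RGGG D=YYYO B=BOWB
After move 4 (U): U=BWWR F=RYGG R=BORB B=GWWB L=RGOO
Query: U face = BWWR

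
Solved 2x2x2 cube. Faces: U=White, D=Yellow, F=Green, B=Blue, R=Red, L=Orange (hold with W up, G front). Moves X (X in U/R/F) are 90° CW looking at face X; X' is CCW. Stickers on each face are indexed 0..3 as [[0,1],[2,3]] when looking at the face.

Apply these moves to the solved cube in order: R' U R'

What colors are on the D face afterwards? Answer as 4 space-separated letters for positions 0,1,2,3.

Answer: Y R Y W

Derivation:
After move 1 (R'): R=RRRR U=WBWB F=GWGW D=YGYG B=YBYB
After move 2 (U): U=WWBB F=RRGW R=YBRR B=OOYB L=GWOO
After move 3 (R'): R=BRYR U=WYBO F=RWGB D=YRYW B=GOGB
Query: D face = YRYW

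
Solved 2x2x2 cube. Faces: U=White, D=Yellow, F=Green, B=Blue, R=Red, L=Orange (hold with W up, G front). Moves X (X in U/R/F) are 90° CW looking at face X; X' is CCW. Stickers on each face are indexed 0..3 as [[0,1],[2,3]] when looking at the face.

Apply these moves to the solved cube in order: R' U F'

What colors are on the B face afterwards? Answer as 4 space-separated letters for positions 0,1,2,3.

After move 1 (R'): R=RRRR U=WBWB F=GWGW D=YGYG B=YBYB
After move 2 (U): U=WWBB F=RRGW R=YBRR B=OOYB L=GWOO
After move 3 (F'): F=RWRG U=WWYR R=GBYR D=WOYG L=GBOB
Query: B face = OOYB

Answer: O O Y B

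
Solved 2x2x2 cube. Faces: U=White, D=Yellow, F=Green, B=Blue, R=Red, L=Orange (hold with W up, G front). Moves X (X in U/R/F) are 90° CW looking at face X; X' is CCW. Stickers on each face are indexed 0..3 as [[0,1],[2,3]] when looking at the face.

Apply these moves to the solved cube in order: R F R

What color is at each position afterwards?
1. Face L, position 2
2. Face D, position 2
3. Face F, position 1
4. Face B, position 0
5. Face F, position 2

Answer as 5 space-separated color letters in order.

Answer: O Y R O Y

Derivation:
After move 1 (R): R=RRRR U=WGWG F=GYGY D=YBYB B=WBWB
After move 2 (F): F=GGYY U=WGOO R=WRGR D=RRYB L=OYOB
After move 3 (R): R=GWRR U=WGOY F=GRYB D=RWYW B=OBGB
Query 1: L[2] = O
Query 2: D[2] = Y
Query 3: F[1] = R
Query 4: B[0] = O
Query 5: F[2] = Y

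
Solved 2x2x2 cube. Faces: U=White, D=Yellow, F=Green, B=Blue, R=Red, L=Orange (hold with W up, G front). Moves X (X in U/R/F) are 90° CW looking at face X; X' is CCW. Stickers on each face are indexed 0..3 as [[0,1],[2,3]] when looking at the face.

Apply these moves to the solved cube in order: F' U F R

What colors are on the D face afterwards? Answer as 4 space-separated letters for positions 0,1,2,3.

Answer: Y B Y O

Derivation:
After move 1 (F'): F=GGGG U=WWRR R=YRYR D=OOYY L=OWOW
After move 2 (U): U=RWRW F=YRGG R=BBYR B=OWBB L=GGOW
After move 3 (F): F=GYGR U=RWWG R=RBWR D=YBYY L=GOOO
After move 4 (R): R=WRRB U=RYWR F=GBGY D=YBYO B=GWWB
Query: D face = YBYO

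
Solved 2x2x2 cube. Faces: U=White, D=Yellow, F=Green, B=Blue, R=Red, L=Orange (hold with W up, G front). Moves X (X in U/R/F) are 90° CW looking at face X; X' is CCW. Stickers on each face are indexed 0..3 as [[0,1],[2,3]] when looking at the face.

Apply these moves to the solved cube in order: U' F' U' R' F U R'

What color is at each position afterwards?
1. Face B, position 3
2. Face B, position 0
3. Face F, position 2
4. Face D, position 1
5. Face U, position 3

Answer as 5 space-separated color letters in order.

After move 1 (U'): U=WWWW F=OOGG R=GGRR B=RRBB L=BBOO
After move 2 (F'): F=OGOG U=WWGR R=YGYR D=BOYY L=BWOW
After move 3 (U'): U=WRWG F=BWOG R=OGYR B=YGBB L=RROW
After move 4 (R'): R=GROY U=WBWY F=BROG D=BWYG B=YGOB
After move 5 (F): F=OBGR U=WBWR R=WRYY D=OGYG L=RBOW
After move 6 (U): U=WWRB F=WRGR R=YGYY B=RBOB L=OBOW
After move 7 (R'): R=GYYY U=WORR F=WWGB D=ORYR B=GBGB
Query 1: B[3] = B
Query 2: B[0] = G
Query 3: F[2] = G
Query 4: D[1] = R
Query 5: U[3] = R

Answer: B G G R R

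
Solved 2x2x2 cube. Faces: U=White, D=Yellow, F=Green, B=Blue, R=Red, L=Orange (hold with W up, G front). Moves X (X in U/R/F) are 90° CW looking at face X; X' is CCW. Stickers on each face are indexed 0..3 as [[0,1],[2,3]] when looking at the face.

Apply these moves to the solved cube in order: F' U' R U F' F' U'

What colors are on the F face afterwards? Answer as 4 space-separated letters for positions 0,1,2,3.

After move 1 (F'): F=GGGG U=WWRR R=YRYR D=OOYY L=OWOW
After move 2 (U'): U=WRWR F=OWGG R=GGYR B=YRBB L=BBOW
After move 3 (R): R=YGRG U=WWWG F=OOGY D=OBYY B=RRRB
After move 4 (U): U=WWGW F=YGGY R=RRRG B=BBRB L=OOOW
After move 5 (F'): F=GYYG U=WWRR R=BROG D=OWYY L=OWOG
After move 6 (F'): F=YGGY U=WWBO R=WROG D=WGYY L=OROR
After move 7 (U'): U=WOWB F=ORGY R=YGOG B=WRRB L=BBOR
Query: F face = ORGY

Answer: O R G Y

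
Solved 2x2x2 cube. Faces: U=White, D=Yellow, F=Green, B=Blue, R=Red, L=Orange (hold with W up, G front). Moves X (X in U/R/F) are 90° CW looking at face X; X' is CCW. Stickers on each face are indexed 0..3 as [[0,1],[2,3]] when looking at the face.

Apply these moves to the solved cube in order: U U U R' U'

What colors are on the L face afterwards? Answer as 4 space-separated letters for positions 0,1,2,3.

After move 1 (U): U=WWWW F=RRGG R=BBRR B=OOBB L=GGOO
After move 2 (U): U=WWWW F=BBGG R=OORR B=GGBB L=RROO
After move 3 (U): U=WWWW F=OOGG R=GGRR B=RRBB L=BBOO
After move 4 (R'): R=GRGR U=WBWR F=OWGW D=YOYG B=YRYB
After move 5 (U'): U=BRWW F=BBGW R=OWGR B=GRYB L=YROO
Query: L face = YROO

Answer: Y R O O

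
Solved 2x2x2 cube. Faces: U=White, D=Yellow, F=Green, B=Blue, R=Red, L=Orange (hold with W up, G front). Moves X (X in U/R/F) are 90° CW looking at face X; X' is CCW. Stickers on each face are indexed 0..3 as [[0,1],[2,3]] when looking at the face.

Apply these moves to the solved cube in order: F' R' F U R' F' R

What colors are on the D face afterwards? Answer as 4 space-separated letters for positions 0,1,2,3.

After move 1 (F'): F=GGGG U=WWRR R=YRYR D=OOYY L=OWOW
After move 2 (R'): R=RRYY U=WBRB F=GWGR D=OGYG B=YBOB
After move 3 (F): F=GGRW U=WBWW R=RRBY D=YRYG L=OOOG
After move 4 (U): U=WWWB F=RRRW R=YBBY B=OOOB L=GGOG
After move 5 (R'): R=BYYB U=WOWO F=RWRB D=YRYW B=GORB
After move 6 (F'): F=WBRR U=WOBY R=RYYB D=GGYW L=GOOW
After move 7 (R): R=YRBY U=WBBR F=WGRW D=GRYG B=YOOB
Query: D face = GRYG

Answer: G R Y G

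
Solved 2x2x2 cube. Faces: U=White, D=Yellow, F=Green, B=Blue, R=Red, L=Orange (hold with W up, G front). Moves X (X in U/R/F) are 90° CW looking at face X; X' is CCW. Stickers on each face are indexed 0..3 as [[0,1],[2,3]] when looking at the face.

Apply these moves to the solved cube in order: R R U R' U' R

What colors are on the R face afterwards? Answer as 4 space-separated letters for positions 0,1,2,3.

Answer: G R R W

Derivation:
After move 1 (R): R=RRRR U=WGWG F=GYGY D=YBYB B=WBWB
After move 2 (R): R=RRRR U=WYWY F=GBGB D=YWYW B=GBGB
After move 3 (U): U=WWYY F=RRGB R=GBRR B=OOGB L=GBOO
After move 4 (R'): R=BRGR U=WGYO F=RWGY D=YRYB B=WOWB
After move 5 (U'): U=GOWY F=GBGY R=RWGR B=BRWB L=WOOO
After move 6 (R): R=GRRW U=GBWY F=GRGB D=YWYB B=YROB
Query: R face = GRRW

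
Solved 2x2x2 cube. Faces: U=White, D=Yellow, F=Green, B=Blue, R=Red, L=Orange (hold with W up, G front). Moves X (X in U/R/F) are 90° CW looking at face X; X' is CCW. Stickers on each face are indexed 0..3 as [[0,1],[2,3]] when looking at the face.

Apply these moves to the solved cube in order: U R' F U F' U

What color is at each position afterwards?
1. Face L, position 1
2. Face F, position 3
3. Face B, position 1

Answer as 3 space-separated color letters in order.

Answer: W W B

Derivation:
After move 1 (U): U=WWWW F=RRGG R=BBRR B=OOBB L=GGOO
After move 2 (R'): R=BRBR U=WBWO F=RWGW D=YRYG B=YOYB
After move 3 (F): F=GRWW U=WBOG R=WROR D=BBYG L=GYOR
After move 4 (U): U=OWGB F=WRWW R=YOOR B=GYYB L=GROR
After move 5 (F'): F=RWWW U=OWYO R=BOBR D=RRYG L=GBOG
After move 6 (U): U=YOOW F=BOWW R=GYBR B=GBYB L=RWOG
Query 1: L[1] = W
Query 2: F[3] = W
Query 3: B[1] = B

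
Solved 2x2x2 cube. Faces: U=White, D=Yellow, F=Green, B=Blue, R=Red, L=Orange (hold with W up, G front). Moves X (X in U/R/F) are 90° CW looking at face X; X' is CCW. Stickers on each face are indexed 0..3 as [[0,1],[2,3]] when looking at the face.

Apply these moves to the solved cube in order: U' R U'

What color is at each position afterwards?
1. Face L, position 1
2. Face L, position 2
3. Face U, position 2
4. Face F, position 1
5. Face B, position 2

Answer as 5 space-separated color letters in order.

After move 1 (U'): U=WWWW F=OOGG R=GGRR B=RRBB L=BBOO
After move 2 (R): R=RGRG U=WOWG F=OYGY D=YBYR B=WRWB
After move 3 (U'): U=OGWW F=BBGY R=OYRG B=RGWB L=WROO
Query 1: L[1] = R
Query 2: L[2] = O
Query 3: U[2] = W
Query 4: F[1] = B
Query 5: B[2] = W

Answer: R O W B W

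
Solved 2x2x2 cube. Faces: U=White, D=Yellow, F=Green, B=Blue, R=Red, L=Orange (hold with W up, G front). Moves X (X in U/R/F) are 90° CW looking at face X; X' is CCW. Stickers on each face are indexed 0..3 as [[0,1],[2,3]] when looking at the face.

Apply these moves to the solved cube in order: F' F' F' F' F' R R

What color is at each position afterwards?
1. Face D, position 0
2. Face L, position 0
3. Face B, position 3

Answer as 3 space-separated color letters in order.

Answer: O O B

Derivation:
After move 1 (F'): F=GGGG U=WWRR R=YRYR D=OOYY L=OWOW
After move 2 (F'): F=GGGG U=WWYY R=OROR D=WWYY L=OROR
After move 3 (F'): F=GGGG U=WWOO R=WRWR D=RRYY L=OYOY
After move 4 (F'): F=GGGG U=WWWW R=RRRR D=YYYY L=OOOO
After move 5 (F'): F=GGGG U=WWRR R=YRYR D=OOYY L=OWOW
After move 6 (R): R=YYRR U=WGRG F=GOGY D=OBYB B=RBWB
After move 7 (R): R=RYRY U=WORY F=GBGB D=OWYR B=GBGB
Query 1: D[0] = O
Query 2: L[0] = O
Query 3: B[3] = B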